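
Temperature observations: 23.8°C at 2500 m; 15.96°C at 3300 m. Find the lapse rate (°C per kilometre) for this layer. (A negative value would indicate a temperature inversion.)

9.8°C/km

Γ = −ΔT/Δz = (23.8 − 15.96) / (3300 − 2500) m
  = 7.84°C / 0.8 km = 9.8°C/km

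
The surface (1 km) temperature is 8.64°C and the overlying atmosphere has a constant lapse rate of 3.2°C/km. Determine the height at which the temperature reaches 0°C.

3.7 km

Height above start = (8.64 − 0) / 3.2 = 2.7 km
Altitude = 1000 m + 2700 m = 3700 m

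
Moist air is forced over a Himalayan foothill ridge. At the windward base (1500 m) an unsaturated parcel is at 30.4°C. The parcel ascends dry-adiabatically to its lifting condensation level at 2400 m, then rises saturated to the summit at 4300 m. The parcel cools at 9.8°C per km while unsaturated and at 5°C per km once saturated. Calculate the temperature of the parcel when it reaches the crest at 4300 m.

12.08°C

Dry to 2400 m: -9.8 × 0.9 km = -8.82°C, so T = 21.58°C.
Saturated to 4300 m: -5 × 1.9 km = -9.5°C, so T = 12.08°C.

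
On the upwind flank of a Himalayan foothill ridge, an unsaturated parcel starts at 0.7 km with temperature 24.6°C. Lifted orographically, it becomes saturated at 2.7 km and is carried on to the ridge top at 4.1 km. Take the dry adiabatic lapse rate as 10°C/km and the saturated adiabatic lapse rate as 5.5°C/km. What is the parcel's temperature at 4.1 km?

-3.1°C

Dry to 2700 m: -10 × 2 km = -20°C, so T = 4.6°C.
Saturated to 4100 m: -5.5 × 1.4 km = -7.7°C, so T = -3.1°C.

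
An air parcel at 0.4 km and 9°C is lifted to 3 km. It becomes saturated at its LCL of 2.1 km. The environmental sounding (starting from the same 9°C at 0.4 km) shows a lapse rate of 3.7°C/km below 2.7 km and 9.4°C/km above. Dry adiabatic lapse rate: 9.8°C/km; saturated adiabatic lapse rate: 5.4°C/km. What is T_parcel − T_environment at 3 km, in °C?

Parcel:
  400–2100 m, dry: Δz = 1.7 km ⇒ ΔT = -16.66°C; T = -7.66°C
  2100–3000 m, saturated: Δz = 0.9 km ⇒ ΔT = -4.86°C; T = -12.52°C
Environment:
  400–2700 m, environment, lower layer: Δz = 2.3 km ⇒ ΔT = -8.51°C; T = 0.49°C
  2700–3000 m, environment, upper layer: Δz = 0.3 km ⇒ ΔT = -2.82°C; T = -2.33°C
T_parcel − T_env = -12.52 − (-2.33) = -10.19°C

-10.19°C (parcel cooler than environment)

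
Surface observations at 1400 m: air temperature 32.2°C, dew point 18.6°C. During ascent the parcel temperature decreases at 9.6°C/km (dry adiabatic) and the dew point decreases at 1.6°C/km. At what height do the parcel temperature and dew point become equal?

3100 m

T and T_d converge at 9.6 − 1.6 = 8°C per km
Height above start = (32.2 − 18.6) / 8 = 1.7 km
LCL altitude = 1400 m + 1700 m = 3100 m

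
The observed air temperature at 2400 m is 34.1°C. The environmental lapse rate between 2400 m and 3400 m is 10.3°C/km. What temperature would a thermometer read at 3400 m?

2400 → 3400 m (environmental, 10.3°C/km): ΔT = -10.3 × 1 = -10.3°C → T = 23.8°C

23.8°C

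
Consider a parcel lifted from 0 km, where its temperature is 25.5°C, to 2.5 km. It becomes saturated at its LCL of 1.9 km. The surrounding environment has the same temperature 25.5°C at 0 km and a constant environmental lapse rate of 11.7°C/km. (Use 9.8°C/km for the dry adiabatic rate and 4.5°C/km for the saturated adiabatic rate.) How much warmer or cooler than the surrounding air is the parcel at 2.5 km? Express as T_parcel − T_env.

+7.93°C (parcel warmer than environment)

Parcel:
  Dry to 1900 m: -9.8 × 1.9 km = -18.62°C, so T = 6.88°C.
  Saturated to 2500 m: -4.5 × 0.6 km = -2.7°C, so T = 4.18°C.
Environment:
  Environment to 2500 m: -11.7 × 2.5 km = -29.25°C, so T = -3.75°C.
T_parcel − T_env = 4.18 − (-3.75) = +7.93°C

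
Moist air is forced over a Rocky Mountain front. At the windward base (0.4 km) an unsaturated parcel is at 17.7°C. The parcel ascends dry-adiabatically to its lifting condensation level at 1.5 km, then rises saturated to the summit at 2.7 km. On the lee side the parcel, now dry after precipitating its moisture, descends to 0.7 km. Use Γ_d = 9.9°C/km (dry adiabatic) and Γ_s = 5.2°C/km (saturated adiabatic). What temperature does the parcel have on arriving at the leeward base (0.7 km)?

Dry to 1500 m: -9.9 × 1.1 km = -10.89°C, so T = 6.81°C.
Saturated to 2700 m: -5.2 × 1.2 km = -6.24°C, so T = 0.57°C.
Dry descent to 700 m: +9.9 × 2 km = +19.8°C, so T = 20.37°C.

20.37°C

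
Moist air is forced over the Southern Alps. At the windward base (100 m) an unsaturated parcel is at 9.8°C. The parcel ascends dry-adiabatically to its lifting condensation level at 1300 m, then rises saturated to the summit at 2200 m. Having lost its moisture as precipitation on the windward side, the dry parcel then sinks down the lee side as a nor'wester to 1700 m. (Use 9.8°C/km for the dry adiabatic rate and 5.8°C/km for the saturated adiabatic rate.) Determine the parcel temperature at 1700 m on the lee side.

From 100 m to 1300 m (dry): cools by 9.8 × 1.2 = 11.76°C, giving -1.96°C.
From 1300 m to 2200 m (saturated): cools by 5.8 × 0.9 = 5.22°C, giving -7.18°C.
From 2200 m to 1700 m (dry descent): warms by 9.8 × 0.5 = 4.9°C, giving -2.28°C.

-2.28°C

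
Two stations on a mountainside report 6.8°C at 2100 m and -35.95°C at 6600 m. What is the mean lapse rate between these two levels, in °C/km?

9.5°C/km

Γ = −ΔT/Δz = (6.8 − (-35.95)) / (6600 − 2100) m
  = 42.75°C / 4.5 km = 9.5°C/km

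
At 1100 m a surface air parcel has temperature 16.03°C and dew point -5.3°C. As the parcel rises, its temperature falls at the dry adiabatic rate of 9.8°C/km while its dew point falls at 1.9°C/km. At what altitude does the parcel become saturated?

T and T_d converge at 9.8 − 1.9 = 7.9°C per km
Height above start = (16.03 − (-5.3)) / 7.9 = 2.7 km
LCL altitude = 1100 m + 2700 m = 3800 m

3800 m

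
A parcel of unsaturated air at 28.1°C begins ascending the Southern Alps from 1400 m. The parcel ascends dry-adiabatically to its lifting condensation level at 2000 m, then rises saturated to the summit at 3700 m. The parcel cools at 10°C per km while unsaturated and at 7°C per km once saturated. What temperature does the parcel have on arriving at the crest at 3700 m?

1400 → 2000 m (dry, 10°C/km): ΔT = -10 × 0.6 = -6°C → T = 22.1°C
2000 → 3700 m (saturated, 7°C/km): ΔT = -7 × 1.7 = -11.9°C → T = 10.2°C

10.2°C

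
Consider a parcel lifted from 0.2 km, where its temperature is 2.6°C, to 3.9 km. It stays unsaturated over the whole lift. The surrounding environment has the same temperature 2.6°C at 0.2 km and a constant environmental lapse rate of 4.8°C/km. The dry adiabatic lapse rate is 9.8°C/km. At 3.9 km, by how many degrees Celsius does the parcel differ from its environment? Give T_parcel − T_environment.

Parcel:
  From 200 m to 3900 m (dry): cools by 9.8 × 3.7 = 36.26°C, giving -33.66°C.
Environment:
  From 200 m to 3900 m (environment): cools by 4.8 × 3.7 = 17.76°C, giving -15.16°C.
T_parcel − T_env = -33.66 − (-15.16) = -18.5°C

-18.5°C (parcel cooler than environment)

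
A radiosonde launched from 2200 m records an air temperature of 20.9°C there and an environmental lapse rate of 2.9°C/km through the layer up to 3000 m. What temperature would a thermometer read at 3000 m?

Environmental to 3000 m: -2.9 × 0.8 km = -2.32°C, so T = 18.58°C.

18.58°C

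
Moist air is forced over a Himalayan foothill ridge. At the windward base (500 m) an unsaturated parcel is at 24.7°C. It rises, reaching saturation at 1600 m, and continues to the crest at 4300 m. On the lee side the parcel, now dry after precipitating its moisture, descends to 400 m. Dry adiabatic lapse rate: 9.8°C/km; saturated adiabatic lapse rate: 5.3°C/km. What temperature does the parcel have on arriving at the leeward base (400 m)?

Dry to 1600 m: -9.8 × 1.1 km = -10.78°C, so T = 13.92°C.
Saturated to 4300 m: -5.3 × 2.7 km = -14.31°C, so T = -0.39°C.
Dry descent to 400 m: +9.8 × 3.9 km = +38.22°C, so T = 37.83°C.

37.83°C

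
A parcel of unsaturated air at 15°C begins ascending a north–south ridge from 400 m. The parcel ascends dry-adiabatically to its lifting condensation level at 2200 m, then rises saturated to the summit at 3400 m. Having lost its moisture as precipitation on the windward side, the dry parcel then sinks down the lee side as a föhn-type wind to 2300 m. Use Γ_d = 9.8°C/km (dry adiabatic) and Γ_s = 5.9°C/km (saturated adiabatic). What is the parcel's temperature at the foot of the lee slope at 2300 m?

1.06°C

400 → 2200 m (dry, 9.8°C/km): ΔT = -9.8 × 1.8 = -17.64°C → T = -2.64°C
2200 → 3400 m (saturated, 5.9°C/km): ΔT = -5.9 × 1.2 = -7.08°C → T = -9.72°C
3400 → 2300 m (dry descent, 9.8°C/km): ΔT = +9.8 × 1.1 = +10.78°C → T = 1.06°C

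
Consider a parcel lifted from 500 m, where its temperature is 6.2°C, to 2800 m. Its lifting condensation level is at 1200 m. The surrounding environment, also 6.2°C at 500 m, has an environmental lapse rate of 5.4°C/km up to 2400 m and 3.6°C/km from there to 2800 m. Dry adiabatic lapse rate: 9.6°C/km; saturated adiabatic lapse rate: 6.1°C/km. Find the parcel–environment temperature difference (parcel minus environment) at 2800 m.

Parcel:
  From 500 m to 1200 m (dry): cools by 9.6 × 0.7 = 6.72°C, giving -0.52°C.
  From 1200 m to 2800 m (saturated): cools by 6.1 × 1.6 = 9.76°C, giving -10.28°C.
Environment:
  From 500 m to 2400 m (environment, lower layer): cools by 5.4 × 1.9 = 10.26°C, giving -4.06°C.
  From 2400 m to 2800 m (environment, upper layer): cools by 3.6 × 0.4 = 1.44°C, giving -5.5°C.
T_parcel − T_env = -10.28 − (-5.5) = -4.78°C

-4.78°C (parcel cooler than environment)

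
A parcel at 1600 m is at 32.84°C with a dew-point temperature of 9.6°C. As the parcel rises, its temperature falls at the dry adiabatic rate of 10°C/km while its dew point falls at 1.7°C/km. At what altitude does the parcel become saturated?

4400 m

T and T_d converge at 10 − 1.7 = 8.3°C per km
Height above start = (32.84 − 9.6) / 8.3 = 2.8 km
LCL altitude = 1600 m + 2800 m = 4400 m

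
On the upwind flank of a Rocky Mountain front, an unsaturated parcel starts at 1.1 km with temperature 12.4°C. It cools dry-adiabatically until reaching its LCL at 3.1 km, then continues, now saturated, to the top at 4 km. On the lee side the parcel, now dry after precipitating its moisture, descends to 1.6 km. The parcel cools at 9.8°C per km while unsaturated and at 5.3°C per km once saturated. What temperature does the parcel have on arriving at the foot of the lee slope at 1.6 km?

1100 → 3100 m (dry, 9.8°C/km): ΔT = -9.8 × 2 = -19.6°C → T = -7.2°C
3100 → 4000 m (saturated, 5.3°C/km): ΔT = -5.3 × 0.9 = -4.77°C → T = -11.97°C
4000 → 1600 m (dry descent, 9.8°C/km): ΔT = +9.8 × 2.4 = +23.52°C → T = 11.55°C

11.55°C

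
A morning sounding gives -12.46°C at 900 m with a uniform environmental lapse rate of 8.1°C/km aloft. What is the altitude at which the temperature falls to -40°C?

4300 m

Height above start = (-12.46 − (-40)) / 8.1 = 3.4 km
Altitude = 900 m + 3400 m = 4300 m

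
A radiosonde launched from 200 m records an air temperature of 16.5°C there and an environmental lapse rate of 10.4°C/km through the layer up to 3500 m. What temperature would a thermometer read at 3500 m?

-17.82°C

200 → 3500 m (environmental, 10.4°C/km): ΔT = -10.4 × 3.3 = -34.32°C → T = -17.82°C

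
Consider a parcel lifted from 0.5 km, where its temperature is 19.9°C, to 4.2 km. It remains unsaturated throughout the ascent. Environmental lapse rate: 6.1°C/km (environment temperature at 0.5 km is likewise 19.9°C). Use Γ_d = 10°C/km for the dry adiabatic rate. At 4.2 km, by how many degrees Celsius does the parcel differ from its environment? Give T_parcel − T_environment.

-14.43°C (parcel cooler than environment)

Parcel:
  500 → 4200 m (dry, 10°C/km): ΔT = -10 × 3.7 = -37°C → T = -17.1°C
Environment:
  500 → 4200 m (environment, 6.1°C/km): ΔT = -6.1 × 3.7 = -22.57°C → T = -2.67°C
T_parcel − T_env = -17.1 − (-2.67) = -14.43°C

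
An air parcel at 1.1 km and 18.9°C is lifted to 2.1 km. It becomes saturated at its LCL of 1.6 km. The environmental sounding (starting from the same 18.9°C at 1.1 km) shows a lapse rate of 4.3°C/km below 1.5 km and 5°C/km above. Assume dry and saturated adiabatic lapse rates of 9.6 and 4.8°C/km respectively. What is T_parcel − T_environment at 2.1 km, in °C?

-2.48°C (parcel cooler than environment)

Parcel:
  From 1100 m to 1600 m (dry): cools by 9.6 × 0.5 = 4.8°C, giving 14.1°C.
  From 1600 m to 2100 m (saturated): cools by 4.8 × 0.5 = 2.4°C, giving 11.7°C.
Environment:
  From 1100 m to 1500 m (environment, lower layer): cools by 4.3 × 0.4 = 1.72°C, giving 17.18°C.
  From 1500 m to 2100 m (environment, upper layer): cools by 5 × 0.6 = 3°C, giving 14.18°C.
T_parcel − T_env = 11.7 − 14.18 = -2.48°C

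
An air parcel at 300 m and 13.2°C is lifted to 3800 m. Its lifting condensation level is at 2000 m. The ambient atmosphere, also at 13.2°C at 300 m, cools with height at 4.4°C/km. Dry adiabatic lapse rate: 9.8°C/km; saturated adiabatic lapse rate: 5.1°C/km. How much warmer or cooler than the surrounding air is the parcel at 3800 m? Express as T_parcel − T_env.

-10.44°C (parcel cooler than environment)

Parcel:
  300 → 2000 m (dry, 9.8°C/km): ΔT = -9.8 × 1.7 = -16.66°C → T = -3.46°C
  2000 → 3800 m (saturated, 5.1°C/km): ΔT = -5.1 × 1.8 = -9.18°C → T = -12.64°C
Environment:
  300 → 3800 m (environment, 4.4°C/km): ΔT = -4.4 × 3.5 = -15.4°C → T = -2.2°C
T_parcel − T_env = -12.64 − (-2.2) = -10.44°C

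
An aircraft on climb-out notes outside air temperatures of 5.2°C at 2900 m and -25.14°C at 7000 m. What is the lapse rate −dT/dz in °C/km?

Γ = −ΔT/Δz = (5.2 − (-25.14)) / (7000 − 2900) m
  = 30.34°C / 4.1 km = 7.4°C/km

7.4°C/km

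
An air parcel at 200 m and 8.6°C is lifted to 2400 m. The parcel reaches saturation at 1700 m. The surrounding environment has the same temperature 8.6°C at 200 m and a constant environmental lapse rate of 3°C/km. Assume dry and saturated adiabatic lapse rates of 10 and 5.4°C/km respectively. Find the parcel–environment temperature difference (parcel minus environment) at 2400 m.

Parcel:
  200–1700 m, dry: Δz = 1.5 km ⇒ ΔT = -15°C; T = -6.4°C
  1700–2400 m, saturated: Δz = 0.7 km ⇒ ΔT = -3.78°C; T = -10.18°C
Environment:
  200–2400 m, environment: Δz = 2.2 km ⇒ ΔT = -6.6°C; T = 2°C
T_parcel − T_env = -10.18 − 2 = -12.18°C

-12.18°C (parcel cooler than environment)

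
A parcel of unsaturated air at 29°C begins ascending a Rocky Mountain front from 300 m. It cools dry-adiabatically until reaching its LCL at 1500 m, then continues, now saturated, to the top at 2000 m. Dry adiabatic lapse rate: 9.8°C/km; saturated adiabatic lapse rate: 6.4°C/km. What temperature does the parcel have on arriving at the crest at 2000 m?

14.04°C

300 → 1500 m (dry, 9.8°C/km): ΔT = -9.8 × 1.2 = -11.76°C → T = 17.24°C
1500 → 2000 m (saturated, 6.4°C/km): ΔT = -6.4 × 0.5 = -3.2°C → T = 14.04°C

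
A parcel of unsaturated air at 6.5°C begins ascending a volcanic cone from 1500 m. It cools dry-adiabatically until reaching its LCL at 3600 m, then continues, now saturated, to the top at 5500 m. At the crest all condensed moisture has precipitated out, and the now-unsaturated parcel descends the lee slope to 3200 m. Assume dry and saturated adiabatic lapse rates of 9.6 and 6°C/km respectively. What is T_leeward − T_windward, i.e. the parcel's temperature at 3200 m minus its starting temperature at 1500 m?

-9.48°C

Dry to 3600 m: -9.6 × 2.1 km = -20.16°C, so T = -13.66°C.
Saturated to 5500 m: -6 × 1.9 km = -11.4°C, so T = -25.06°C.
Dry descent to 3200 m: +9.6 × 2.3 km = +22.08°C, so T = -2.98°C.
Net change vs windward start: -2.98 − 6.5 = -9.48°C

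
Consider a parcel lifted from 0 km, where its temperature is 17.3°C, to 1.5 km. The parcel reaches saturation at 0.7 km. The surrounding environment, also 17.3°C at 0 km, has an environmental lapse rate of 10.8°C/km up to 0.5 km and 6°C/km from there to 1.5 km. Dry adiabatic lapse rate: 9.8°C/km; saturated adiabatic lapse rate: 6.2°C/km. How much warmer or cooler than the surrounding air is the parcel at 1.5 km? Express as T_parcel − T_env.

-0.42°C (parcel cooler than environment)

Parcel:
  0–700 m, dry: Δz = 0.7 km ⇒ ΔT = -6.86°C; T = 10.44°C
  700–1500 m, saturated: Δz = 0.8 km ⇒ ΔT = -4.96°C; T = 5.48°C
Environment:
  0–500 m, environment, lower layer: Δz = 0.5 km ⇒ ΔT = -5.4°C; T = 11.9°C
  500–1500 m, environment, upper layer: Δz = 1 km ⇒ ΔT = -6°C; T = 5.9°C
T_parcel − T_env = 5.48 − 5.9 = -0.42°C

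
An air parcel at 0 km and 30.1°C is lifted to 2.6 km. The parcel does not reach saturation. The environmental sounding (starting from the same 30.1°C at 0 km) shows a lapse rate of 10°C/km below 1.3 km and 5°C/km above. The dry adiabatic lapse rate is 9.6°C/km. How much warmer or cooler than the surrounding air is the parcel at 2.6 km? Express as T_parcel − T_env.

Parcel:
  From 0 m to 2600 m (dry): cools by 9.6 × 2.6 = 24.96°C, giving 5.14°C.
Environment:
  From 0 m to 1300 m (environment, lower layer): cools by 10 × 1.3 = 13°C, giving 17.1°C.
  From 1300 m to 2600 m (environment, upper layer): cools by 5 × 1.3 = 6.5°C, giving 10.6°C.
T_parcel − T_env = 5.14 − 10.6 = -5.46°C

-5.46°C (parcel cooler than environment)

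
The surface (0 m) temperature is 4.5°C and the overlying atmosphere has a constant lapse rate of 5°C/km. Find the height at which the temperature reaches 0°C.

900 m

Height above start = (4.5 − 0) / 5 = 0.9 km
Altitude = 0 m + 900 m = 900 m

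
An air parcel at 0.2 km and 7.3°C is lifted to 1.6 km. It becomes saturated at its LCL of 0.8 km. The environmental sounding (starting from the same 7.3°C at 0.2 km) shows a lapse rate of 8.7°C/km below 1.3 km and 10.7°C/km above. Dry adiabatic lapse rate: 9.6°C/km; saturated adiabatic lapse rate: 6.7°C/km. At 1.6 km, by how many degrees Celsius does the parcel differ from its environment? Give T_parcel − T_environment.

+1.66°C (parcel warmer than environment)

Parcel:
  Dry to 800 m: -9.6 × 0.6 km = -5.76°C, so T = 1.54°C.
  Saturated to 1600 m: -6.7 × 0.8 km = -5.36°C, so T = -3.82°C.
Environment:
  Environment, lower layer to 1300 m: -8.7 × 1.1 km = -9.57°C, so T = -2.27°C.
  Environment, upper layer to 1600 m: -10.7 × 0.3 km = -3.21°C, so T = -5.48°C.
T_parcel − T_env = -3.82 − (-5.48) = +1.66°C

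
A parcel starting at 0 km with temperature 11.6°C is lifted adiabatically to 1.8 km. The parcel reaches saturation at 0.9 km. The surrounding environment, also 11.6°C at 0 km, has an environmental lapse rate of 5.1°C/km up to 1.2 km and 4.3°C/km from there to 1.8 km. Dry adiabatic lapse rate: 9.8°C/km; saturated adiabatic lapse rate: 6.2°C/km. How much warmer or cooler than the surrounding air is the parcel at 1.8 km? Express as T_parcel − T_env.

Parcel:
  0–900 m, dry: Δz = 0.9 km ⇒ ΔT = -8.82°C; T = 2.78°C
  900–1800 m, saturated: Δz = 0.9 km ⇒ ΔT = -5.58°C; T = -2.8°C
Environment:
  0–1200 m, environment, lower layer: Δz = 1.2 km ⇒ ΔT = -6.12°C; T = 5.48°C
  1200–1800 m, environment, upper layer: Δz = 0.6 km ⇒ ΔT = -2.58°C; T = 2.9°C
T_parcel − T_env = -2.8 − 2.9 = -5.7°C

-5.7°C (parcel cooler than environment)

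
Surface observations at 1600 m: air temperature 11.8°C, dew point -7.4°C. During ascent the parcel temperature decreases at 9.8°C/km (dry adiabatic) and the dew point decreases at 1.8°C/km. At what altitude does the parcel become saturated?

4000 m

T and T_d converge at 9.8 − 1.8 = 8°C per km
Height above start = (11.8 − (-7.4)) / 8 = 2.4 km
LCL altitude = 1600 m + 2400 m = 4000 m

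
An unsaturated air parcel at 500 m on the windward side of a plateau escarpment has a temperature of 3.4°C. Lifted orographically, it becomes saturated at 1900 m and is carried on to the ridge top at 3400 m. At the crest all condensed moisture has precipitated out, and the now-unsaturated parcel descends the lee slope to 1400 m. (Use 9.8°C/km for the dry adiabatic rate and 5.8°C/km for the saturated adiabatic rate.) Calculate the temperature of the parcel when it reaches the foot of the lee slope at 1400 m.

0.58°C

Dry to 1900 m: -9.8 × 1.4 km = -13.72°C, so T = -10.32°C.
Saturated to 3400 m: -5.8 × 1.5 km = -8.7°C, so T = -19.02°C.
Dry descent to 1400 m: +9.8 × 2 km = +19.6°C, so T = 0.58°C.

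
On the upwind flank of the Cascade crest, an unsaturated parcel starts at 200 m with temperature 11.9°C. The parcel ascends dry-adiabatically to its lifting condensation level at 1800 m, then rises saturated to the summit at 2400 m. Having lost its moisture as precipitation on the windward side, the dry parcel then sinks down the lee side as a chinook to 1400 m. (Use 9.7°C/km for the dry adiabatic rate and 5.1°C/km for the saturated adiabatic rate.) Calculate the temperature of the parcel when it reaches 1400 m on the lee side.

3.02°C

From 200 m to 1800 m (dry): cools by 9.7 × 1.6 = 15.52°C, giving -3.62°C.
From 1800 m to 2400 m (saturated): cools by 5.1 × 0.6 = 3.06°C, giving -6.68°C.
From 2400 m to 1400 m (dry descent): warms by 9.7 × 1 = 9.7°C, giving 3.02°C.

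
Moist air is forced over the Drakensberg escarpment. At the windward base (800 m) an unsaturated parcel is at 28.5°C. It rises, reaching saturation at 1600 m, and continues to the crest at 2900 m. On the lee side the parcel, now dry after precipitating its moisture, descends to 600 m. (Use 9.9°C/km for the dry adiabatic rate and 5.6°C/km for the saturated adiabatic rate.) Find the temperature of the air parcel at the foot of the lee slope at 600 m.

Dry to 1600 m: -9.9 × 0.8 km = -7.92°C, so T = 20.58°C.
Saturated to 2900 m: -5.6 × 1.3 km = -7.28°C, so T = 13.3°C.
Dry descent to 600 m: +9.9 × 2.3 km = +22.77°C, so T = 36.07°C.

36.07°C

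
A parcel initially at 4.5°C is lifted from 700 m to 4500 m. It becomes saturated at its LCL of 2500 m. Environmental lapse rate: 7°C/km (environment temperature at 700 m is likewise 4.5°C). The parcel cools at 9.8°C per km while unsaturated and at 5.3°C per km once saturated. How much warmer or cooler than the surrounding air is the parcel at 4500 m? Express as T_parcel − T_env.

Parcel:
  Dry to 2500 m: -9.8 × 1.8 km = -17.64°C, so T = -13.14°C.
  Saturated to 4500 m: -5.3 × 2 km = -10.6°C, so T = -23.74°C.
Environment:
  Environment to 4500 m: -7 × 3.8 km = -26.6°C, so T = -22.1°C.
T_parcel − T_env = -23.74 − (-22.1) = -1.64°C

-1.64°C (parcel cooler than environment)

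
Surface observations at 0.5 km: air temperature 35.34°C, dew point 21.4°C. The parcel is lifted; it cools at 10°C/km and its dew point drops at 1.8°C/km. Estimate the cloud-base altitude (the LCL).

T and T_d converge at 10 − 1.8 = 8.2°C per km
Height above start = (35.34 − 21.4) / 8.2 = 1.7 km
LCL altitude = 500 m + 1700 m = 2200 m

2.2 km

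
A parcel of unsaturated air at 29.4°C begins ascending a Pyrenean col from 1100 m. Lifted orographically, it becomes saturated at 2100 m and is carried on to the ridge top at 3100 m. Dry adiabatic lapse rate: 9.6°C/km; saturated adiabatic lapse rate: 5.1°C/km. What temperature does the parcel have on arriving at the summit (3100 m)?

1100 → 2100 m (dry, 9.6°C/km): ΔT = -9.6 × 1 = -9.6°C → T = 19.8°C
2100 → 3100 m (saturated, 5.1°C/km): ΔT = -5.1 × 1 = -5.1°C → T = 14.7°C

14.7°C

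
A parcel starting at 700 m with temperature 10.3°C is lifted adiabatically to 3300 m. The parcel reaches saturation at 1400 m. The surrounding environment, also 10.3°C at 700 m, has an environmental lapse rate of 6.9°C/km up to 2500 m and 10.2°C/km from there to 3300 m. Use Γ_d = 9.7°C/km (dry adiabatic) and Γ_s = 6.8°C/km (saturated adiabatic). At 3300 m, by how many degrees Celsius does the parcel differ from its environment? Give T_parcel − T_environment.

Parcel:
  700 → 1400 m (dry, 9.7°C/km): ΔT = -9.7 × 0.7 = -6.79°C → T = 3.51°C
  1400 → 3300 m (saturated, 6.8°C/km): ΔT = -6.8 × 1.9 = -12.92°C → T = -9.41°C
Environment:
  700 → 2500 m (environment, lower layer, 6.9°C/km): ΔT = -6.9 × 1.8 = -12.42°C → T = -2.12°C
  2500 → 3300 m (environment, upper layer, 10.2°C/km): ΔT = -10.2 × 0.8 = -8.16°C → T = -10.28°C
T_parcel − T_env = -9.41 − (-10.28) = +0.87°C

+0.87°C (parcel warmer than environment)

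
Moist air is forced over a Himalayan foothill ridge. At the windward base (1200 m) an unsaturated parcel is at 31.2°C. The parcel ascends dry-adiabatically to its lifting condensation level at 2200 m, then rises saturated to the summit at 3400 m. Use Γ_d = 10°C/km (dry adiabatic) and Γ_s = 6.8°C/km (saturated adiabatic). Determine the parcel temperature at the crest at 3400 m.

13.04°C

From 1200 m to 2200 m (dry): cools by 10 × 1 = 10°C, giving 21.2°C.
From 2200 m to 3400 m (saturated): cools by 6.8 × 1.2 = 8.16°C, giving 13.04°C.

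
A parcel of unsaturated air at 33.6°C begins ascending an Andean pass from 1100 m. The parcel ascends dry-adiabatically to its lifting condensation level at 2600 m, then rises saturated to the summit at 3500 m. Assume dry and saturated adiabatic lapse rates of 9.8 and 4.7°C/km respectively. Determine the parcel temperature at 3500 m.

14.67°C

1100 → 2600 m (dry, 9.8°C/km): ΔT = -9.8 × 1.5 = -14.7°C → T = 18.9°C
2600 → 3500 m (saturated, 4.7°C/km): ΔT = -4.7 × 0.9 = -4.23°C → T = 14.67°C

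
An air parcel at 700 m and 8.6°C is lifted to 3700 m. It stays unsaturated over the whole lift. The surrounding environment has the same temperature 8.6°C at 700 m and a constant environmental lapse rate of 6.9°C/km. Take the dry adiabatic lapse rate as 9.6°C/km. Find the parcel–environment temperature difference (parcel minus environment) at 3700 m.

-8.1°C (parcel cooler than environment)

Parcel:
  From 700 m to 3700 m (dry): cools by 9.6 × 3 = 28.8°C, giving -20.2°C.
Environment:
  From 700 m to 3700 m (environment): cools by 6.9 × 3 = 20.7°C, giving -12.1°C.
T_parcel − T_env = -20.2 − (-12.1) = -8.1°C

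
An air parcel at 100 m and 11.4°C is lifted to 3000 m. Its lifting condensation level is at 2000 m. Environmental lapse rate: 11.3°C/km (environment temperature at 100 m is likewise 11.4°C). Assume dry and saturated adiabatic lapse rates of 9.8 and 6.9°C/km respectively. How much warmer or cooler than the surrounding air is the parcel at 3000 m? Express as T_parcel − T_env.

Parcel:
  From 100 m to 2000 m (dry): cools by 9.8 × 1.9 = 18.62°C, giving -7.22°C.
  From 2000 m to 3000 m (saturated): cools by 6.9 × 1 = 6.9°C, giving -14.12°C.
Environment:
  From 100 m to 3000 m (environment): cools by 11.3 × 2.9 = 32.77°C, giving -21.37°C.
T_parcel − T_env = -14.12 − (-21.37) = +7.25°C

+7.25°C (parcel warmer than environment)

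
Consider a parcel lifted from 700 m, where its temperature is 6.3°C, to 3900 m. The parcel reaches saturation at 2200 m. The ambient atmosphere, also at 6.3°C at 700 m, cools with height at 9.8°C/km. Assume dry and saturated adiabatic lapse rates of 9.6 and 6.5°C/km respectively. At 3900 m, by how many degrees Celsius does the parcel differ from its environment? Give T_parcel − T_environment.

+5.91°C (parcel warmer than environment)

Parcel:
  700 → 2200 m (dry, 9.6°C/km): ΔT = -9.6 × 1.5 = -14.4°C → T = -8.1°C
  2200 → 3900 m (saturated, 6.5°C/km): ΔT = -6.5 × 1.7 = -11.05°C → T = -19.15°C
Environment:
  700 → 3900 m (environment, 9.8°C/km): ΔT = -9.8 × 3.2 = -31.36°C → T = -25.06°C
T_parcel − T_env = -19.15 − (-25.06) = +5.91°C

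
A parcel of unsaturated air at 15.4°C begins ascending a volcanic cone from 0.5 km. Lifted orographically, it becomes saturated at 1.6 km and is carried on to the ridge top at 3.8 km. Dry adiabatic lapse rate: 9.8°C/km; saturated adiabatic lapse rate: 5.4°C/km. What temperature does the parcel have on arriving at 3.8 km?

Dry to 1600 m: -9.8 × 1.1 km = -10.78°C, so T = 4.62°C.
Saturated to 3800 m: -5.4 × 2.2 km = -11.88°C, so T = -7.26°C.

-7.26°C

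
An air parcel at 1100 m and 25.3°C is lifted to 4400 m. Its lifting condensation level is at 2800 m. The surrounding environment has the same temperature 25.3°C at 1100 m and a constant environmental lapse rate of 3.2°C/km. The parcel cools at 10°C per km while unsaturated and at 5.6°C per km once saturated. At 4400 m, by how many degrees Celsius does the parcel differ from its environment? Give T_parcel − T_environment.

-15.4°C (parcel cooler than environment)

Parcel:
  1100 → 2800 m (dry, 10°C/km): ΔT = -10 × 1.7 = -17°C → T = 8.3°C
  2800 → 4400 m (saturated, 5.6°C/km): ΔT = -5.6 × 1.6 = -8.96°C → T = -0.66°C
Environment:
  1100 → 4400 m (environment, 3.2°C/km): ΔT = -3.2 × 3.3 = -10.56°C → T = 14.74°C
T_parcel − T_env = -0.66 − 14.74 = -15.4°C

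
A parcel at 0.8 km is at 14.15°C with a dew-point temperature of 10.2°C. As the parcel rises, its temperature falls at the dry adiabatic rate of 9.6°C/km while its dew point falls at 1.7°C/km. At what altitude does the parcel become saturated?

1.3 km

T and T_d converge at 9.6 − 1.7 = 7.9°C per km
Height above start = (14.15 − 10.2) / 7.9 = 0.5 km
LCL altitude = 800 m + 500 m = 1300 m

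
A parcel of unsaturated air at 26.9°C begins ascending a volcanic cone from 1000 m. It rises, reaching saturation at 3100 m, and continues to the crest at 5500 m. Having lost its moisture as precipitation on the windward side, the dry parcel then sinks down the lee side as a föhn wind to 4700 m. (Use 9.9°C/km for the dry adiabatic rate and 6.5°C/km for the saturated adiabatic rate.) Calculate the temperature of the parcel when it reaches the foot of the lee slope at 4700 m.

1000–3100 m, dry: Δz = 2.1 km ⇒ ΔT = -20.79°C; T = 6.11°C
3100–5500 m, saturated: Δz = 2.4 km ⇒ ΔT = -15.6°C; T = -9.49°C
5500–4700 m, dry descent: Δz = 0.8 km ⇒ ΔT = +7.92°C; T = -1.57°C

-1.57°C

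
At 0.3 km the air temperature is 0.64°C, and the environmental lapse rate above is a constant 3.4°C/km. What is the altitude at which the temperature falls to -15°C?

Height above start = (0.64 − (-15)) / 3.4 = 4.6 km
Altitude = 300 m + 4600 m = 4900 m

4.9 km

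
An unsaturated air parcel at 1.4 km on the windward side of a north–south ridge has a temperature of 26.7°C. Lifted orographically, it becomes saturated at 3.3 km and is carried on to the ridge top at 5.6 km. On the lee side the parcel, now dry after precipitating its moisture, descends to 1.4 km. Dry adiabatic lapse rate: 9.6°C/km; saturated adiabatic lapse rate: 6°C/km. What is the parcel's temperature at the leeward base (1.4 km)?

From 1400 m to 3300 m (dry): cools by 9.6 × 1.9 = 18.24°C, giving 8.46°C.
From 3300 m to 5600 m (saturated): cools by 6 × 2.3 = 13.8°C, giving -5.34°C.
From 5600 m to 1400 m (dry descent): warms by 9.6 × 4.2 = 40.32°C, giving 34.98°C.

34.98°C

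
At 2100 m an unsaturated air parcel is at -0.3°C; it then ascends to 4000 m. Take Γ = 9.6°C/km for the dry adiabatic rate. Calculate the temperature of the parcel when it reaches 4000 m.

From 2100 m to 4000 m (dry adiabatic): cools by 9.6 × 1.9 = 18.24°C, giving -18.54°C.

-18.54°C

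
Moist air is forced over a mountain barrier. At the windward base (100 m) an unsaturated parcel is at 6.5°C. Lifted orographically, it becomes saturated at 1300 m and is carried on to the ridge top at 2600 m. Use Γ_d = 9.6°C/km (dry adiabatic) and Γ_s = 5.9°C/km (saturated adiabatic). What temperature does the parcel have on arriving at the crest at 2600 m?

100–1300 m, dry: Δz = 1.2 km ⇒ ΔT = -11.52°C; T = -5.02°C
1300–2600 m, saturated: Δz = 1.3 km ⇒ ΔT = -7.67°C; T = -12.69°C

-12.69°C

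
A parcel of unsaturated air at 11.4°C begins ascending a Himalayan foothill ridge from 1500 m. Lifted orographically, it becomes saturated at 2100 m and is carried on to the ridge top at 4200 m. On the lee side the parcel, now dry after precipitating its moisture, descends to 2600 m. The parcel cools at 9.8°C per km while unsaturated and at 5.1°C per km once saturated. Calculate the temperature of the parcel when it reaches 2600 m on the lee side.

From 1500 m to 2100 m (dry): cools by 9.8 × 0.6 = 5.88°C, giving 5.52°C.
From 2100 m to 4200 m (saturated): cools by 5.1 × 2.1 = 10.71°C, giving -5.19°C.
From 4200 m to 2600 m (dry descent): warms by 9.8 × 1.6 = 15.68°C, giving 10.49°C.

10.49°C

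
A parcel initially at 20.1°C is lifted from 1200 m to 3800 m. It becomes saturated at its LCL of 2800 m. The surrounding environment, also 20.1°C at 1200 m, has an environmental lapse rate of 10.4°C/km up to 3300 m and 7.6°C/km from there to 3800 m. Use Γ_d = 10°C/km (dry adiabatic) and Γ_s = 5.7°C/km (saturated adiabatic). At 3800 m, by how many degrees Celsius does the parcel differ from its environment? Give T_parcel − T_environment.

+3.94°C (parcel warmer than environment)

Parcel:
  1200–2800 m, dry: Δz = 1.6 km ⇒ ΔT = -16°C; T = 4.1°C
  2800–3800 m, saturated: Δz = 1 km ⇒ ΔT = -5.7°C; T = -1.6°C
Environment:
  1200–3300 m, environment, lower layer: Δz = 2.1 km ⇒ ΔT = -21.84°C; T = -1.74°C
  3300–3800 m, environment, upper layer: Δz = 0.5 km ⇒ ΔT = -3.8°C; T = -5.54°C
T_parcel − T_env = -1.6 − (-5.54) = +3.94°C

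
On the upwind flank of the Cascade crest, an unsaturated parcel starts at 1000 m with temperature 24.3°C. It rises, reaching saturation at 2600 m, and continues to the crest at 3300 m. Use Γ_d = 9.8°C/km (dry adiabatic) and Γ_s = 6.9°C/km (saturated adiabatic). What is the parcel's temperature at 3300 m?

3.79°C

1000–2600 m, dry: Δz = 1.6 km ⇒ ΔT = -15.68°C; T = 8.62°C
2600–3300 m, saturated: Δz = 0.7 km ⇒ ΔT = -4.83°C; T = 3.79°C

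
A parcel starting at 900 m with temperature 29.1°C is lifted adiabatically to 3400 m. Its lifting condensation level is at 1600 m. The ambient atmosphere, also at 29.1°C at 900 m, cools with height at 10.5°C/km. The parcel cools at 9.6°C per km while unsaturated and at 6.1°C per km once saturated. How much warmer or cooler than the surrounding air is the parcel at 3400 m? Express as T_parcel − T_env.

Parcel:
  From 900 m to 1600 m (dry): cools by 9.6 × 0.7 = 6.72°C, giving 22.38°C.
  From 1600 m to 3400 m (saturated): cools by 6.1 × 1.8 = 10.98°C, giving 11.4°C.
Environment:
  From 900 m to 3400 m (environment): cools by 10.5 × 2.5 = 26.25°C, giving 2.85°C.
T_parcel − T_env = 11.4 − 2.85 = +8.55°C

+8.55°C (parcel warmer than environment)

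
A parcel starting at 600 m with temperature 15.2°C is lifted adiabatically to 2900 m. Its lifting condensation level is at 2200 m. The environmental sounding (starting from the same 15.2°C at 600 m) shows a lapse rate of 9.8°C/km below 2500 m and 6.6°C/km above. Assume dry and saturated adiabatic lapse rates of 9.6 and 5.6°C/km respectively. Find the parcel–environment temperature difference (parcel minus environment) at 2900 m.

+1.98°C (parcel warmer than environment)

Parcel:
  Dry to 2200 m: -9.6 × 1.6 km = -15.36°C, so T = -0.16°C.
  Saturated to 2900 m: -5.6 × 0.7 km = -3.92°C, so T = -4.08°C.
Environment:
  Environment, lower layer to 2500 m: -9.8 × 1.9 km = -18.62°C, so T = -3.42°C.
  Environment, upper layer to 2900 m: -6.6 × 0.4 km = -2.64°C, so T = -6.06°C.
T_parcel − T_env = -4.08 − (-6.06) = +1.98°C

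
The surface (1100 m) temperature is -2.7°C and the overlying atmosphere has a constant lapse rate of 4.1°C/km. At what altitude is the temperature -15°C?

4100 m

Height above start = (-2.7 − (-15)) / 4.1 = 3 km
Altitude = 1100 m + 3000 m = 4100 m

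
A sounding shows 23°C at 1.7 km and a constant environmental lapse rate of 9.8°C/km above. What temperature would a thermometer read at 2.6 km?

14.18°C

1700–2600 m, environmental: Δz = 0.9 km ⇒ ΔT = -8.82°C; T = 14.18°C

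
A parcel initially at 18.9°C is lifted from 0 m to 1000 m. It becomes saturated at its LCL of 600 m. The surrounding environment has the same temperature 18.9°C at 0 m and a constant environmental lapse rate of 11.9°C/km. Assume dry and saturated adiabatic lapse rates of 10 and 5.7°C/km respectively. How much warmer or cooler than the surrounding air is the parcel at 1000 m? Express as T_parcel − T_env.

Parcel:
  0–600 m, dry: Δz = 0.6 km ⇒ ΔT = -6°C; T = 12.9°C
  600–1000 m, saturated: Δz = 0.4 km ⇒ ΔT = -2.28°C; T = 10.62°C
Environment:
  0–1000 m, environment: Δz = 1 km ⇒ ΔT = -11.9°C; T = 7°C
T_parcel − T_env = 10.62 − 7 = +3.62°C

+3.62°C (parcel warmer than environment)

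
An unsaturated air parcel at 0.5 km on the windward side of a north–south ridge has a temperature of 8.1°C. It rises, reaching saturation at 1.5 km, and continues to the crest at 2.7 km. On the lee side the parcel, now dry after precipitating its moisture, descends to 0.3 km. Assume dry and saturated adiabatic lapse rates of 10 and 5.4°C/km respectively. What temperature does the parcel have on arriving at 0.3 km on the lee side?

15.62°C

500 → 1500 m (dry, 10°C/km): ΔT = -10 × 1 = -10°C → T = -1.9°C
1500 → 2700 m (saturated, 5.4°C/km): ΔT = -5.4 × 1.2 = -6.48°C → T = -8.38°C
2700 → 300 m (dry descent, 10°C/km): ΔT = +10 × 2.4 = +24°C → T = 15.62°C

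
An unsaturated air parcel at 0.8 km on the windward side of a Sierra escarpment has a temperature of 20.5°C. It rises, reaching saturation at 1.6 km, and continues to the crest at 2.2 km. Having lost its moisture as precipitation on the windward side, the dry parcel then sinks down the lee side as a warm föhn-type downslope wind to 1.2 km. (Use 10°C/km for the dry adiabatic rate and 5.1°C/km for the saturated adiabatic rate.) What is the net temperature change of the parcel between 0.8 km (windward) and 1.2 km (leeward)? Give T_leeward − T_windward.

-1.06°C

Dry to 1600 m: -10 × 0.8 km = -8°C, so T = 12.5°C.
Saturated to 2200 m: -5.1 × 0.6 km = -3.06°C, so T = 9.44°C.
Dry descent to 1200 m: +10 × 1 km = +10°C, so T = 19.44°C.
Net change vs windward start: 19.44 − 20.5 = -1.06°C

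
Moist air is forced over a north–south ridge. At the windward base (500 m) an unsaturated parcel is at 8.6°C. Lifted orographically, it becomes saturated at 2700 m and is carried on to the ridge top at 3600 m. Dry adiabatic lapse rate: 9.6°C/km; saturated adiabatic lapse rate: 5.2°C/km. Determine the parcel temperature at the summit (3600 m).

Dry to 2700 m: -9.6 × 2.2 km = -21.12°C, so T = -12.52°C.
Saturated to 3600 m: -5.2 × 0.9 km = -4.68°C, so T = -17.2°C.

-17.2°C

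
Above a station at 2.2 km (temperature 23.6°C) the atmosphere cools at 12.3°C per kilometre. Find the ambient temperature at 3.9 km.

2.69°C

From 2200 m to 3900 m (environmental): cools by 12.3 × 1.7 = 20.91°C, giving 2.69°C.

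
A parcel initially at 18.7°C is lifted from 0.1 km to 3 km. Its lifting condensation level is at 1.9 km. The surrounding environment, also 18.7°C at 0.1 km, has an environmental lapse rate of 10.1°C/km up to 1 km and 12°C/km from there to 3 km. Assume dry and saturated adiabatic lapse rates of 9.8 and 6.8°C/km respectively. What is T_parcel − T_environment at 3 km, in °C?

+7.97°C (parcel warmer than environment)

Parcel:
  100–1900 m, dry: Δz = 1.8 km ⇒ ΔT = -17.64°C; T = 1.06°C
  1900–3000 m, saturated: Δz = 1.1 km ⇒ ΔT = -7.48°C; T = -6.42°C
Environment:
  100–1000 m, environment, lower layer: Δz = 0.9 km ⇒ ΔT = -9.09°C; T = 9.61°C
  1000–3000 m, environment, upper layer: Δz = 2 km ⇒ ΔT = -24°C; T = -14.39°C
T_parcel − T_env = -6.42 − (-14.39) = +7.97°C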